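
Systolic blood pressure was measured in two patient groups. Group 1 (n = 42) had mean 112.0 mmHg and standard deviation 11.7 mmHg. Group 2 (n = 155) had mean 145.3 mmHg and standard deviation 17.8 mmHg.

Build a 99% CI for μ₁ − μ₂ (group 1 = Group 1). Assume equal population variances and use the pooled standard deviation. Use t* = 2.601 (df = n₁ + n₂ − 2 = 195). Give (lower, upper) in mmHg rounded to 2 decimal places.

(-40.86, -25.74)

Pooled variance s_p² = [41·11.7² + 154·17.8²] / (42+155−2) = 279.0044, so s_p = 16.7034.
SE_diff = s_p·√(1/n₁ + 1/n₂) = 16.7034·√(1/42 + 1/155) = 2.9057.
t* = 2.601; margin = 2.601 × 2.9057 = 7.5577.
Difference = 112.0 − 145.3 = -33.3000.
-33.3000 ± 7.5577 → (-40.86, -25.74).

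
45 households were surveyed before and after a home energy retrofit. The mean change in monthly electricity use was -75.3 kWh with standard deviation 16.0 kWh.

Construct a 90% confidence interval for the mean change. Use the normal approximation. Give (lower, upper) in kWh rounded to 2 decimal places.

(-79.22, -71.38)

Paired design: SE = s_d/√n = 16.0/√45 = 2.3851.
z* = 1.645; margin of error = 1.645 × 2.3851 = 3.9235.
-75.3 ± 3.9235 → (-79.22, -71.38).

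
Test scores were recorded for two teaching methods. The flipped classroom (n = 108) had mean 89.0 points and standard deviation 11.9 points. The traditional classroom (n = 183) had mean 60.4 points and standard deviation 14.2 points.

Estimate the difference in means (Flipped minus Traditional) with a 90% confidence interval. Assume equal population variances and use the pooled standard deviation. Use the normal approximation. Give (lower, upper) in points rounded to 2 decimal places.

Pooled variance s_p² = [107·11.9² + 182·14.2²] / (108+183−2) = 179.4144, so s_p = 13.3946.
SE_diff = s_p·√(1/n₁ + 1/n₂) = 13.3946·√(1/108 + 1/183) = 1.6253.
z* = 1.645; margin = 1.645 × 1.6253 = 2.6736.
Difference = 89.0 − 60.4 = 28.6000.
28.6000 ± 2.6736 → (25.93, 31.27).

(25.93, 31.27)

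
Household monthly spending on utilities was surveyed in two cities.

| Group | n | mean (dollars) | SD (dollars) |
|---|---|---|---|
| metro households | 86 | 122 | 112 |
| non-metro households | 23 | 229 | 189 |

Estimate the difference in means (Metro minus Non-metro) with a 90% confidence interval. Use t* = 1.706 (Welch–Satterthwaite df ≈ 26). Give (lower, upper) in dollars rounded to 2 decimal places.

(-177.32, -36.68)

Standard errors of each mean: 112/√86 = 12.0773 and 189/√23 = 39.4092.
SE(x̄₁ − x̄₂) = √(12.0773² + 39.4092²) = 41.2183 for independent samples with unequal variances.
With t* = 1.706, the margin is 1.706 × 41.2183 = 70.3184.
x̄₁ − x̄₂ = 122 − 229 = -107.0000; the interval is -107.0000 ± 70.3184 = (-177.32, -36.68).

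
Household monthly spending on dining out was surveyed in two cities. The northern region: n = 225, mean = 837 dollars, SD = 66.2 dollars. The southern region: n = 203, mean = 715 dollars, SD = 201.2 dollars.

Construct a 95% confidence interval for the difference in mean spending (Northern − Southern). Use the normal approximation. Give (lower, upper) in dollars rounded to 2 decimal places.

(93.00, 151.00)

Per-group SEs: s₁/√n₁ = 66.2/√225 = 4.4133, s₂/√n₂ = 201.2/√203 = 14.1215.
Unpooled SE of the difference: √(19.47721689 + 199.41676225) = 14.7951.
Margin of error = z* · SE = 1.960 × 14.7951 = 28.9984.
x̄₁ − x̄₂ = 837 − 715 = 122.0000.
CI: 122.0000 ± 28.9984 = (93.00, 151.00).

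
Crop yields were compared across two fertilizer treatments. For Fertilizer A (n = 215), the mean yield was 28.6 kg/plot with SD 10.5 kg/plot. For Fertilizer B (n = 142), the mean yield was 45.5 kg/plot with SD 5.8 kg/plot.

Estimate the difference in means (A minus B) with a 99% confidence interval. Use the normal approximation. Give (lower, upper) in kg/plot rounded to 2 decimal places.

(-19.13, -14.67)

SE₁ = s₁/√n₁ = 10.5/√215 = 0.7161; SE₂ = 5.8/√142 = 0.4867.
Independent samples, unequal variances: SE_diff = √(SE₁² + SE₂²) = √(0.51279921 + 0.23687689) = 0.8658.
z* = 2.576, so margin of error = 2.576 × 0.8658 = 2.2303.
Difference in means = 28.6 − 45.5 = -16.9000.
-16.9000 ± 2.2303 → (-19.13, -14.67).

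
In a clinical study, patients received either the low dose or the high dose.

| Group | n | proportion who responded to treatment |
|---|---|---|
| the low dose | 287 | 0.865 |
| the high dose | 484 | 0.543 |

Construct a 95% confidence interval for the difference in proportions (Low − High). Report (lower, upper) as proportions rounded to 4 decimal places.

(0.2626, 0.3814)

Each SE is √(p̂(1−p̂)/n): √(0.8650·0.1350/287) = 0.02017 and √(0.5430·0.4570/484) = 0.02264.
SE(p̂₁ − p̂₂) = √(SE₁² + SE₂²) = √(0.0004068289 + 0.0005125696) = 0.03032, since the two samples are independent.
At 95% confidence z* = 1.960; margin = 1.960 × 0.03032 = 0.05943.
The difference is 0.8650 − 0.5430 = 0.3220, so the interval is 0.3220 ± 0.05943 = (0.2626, 0.3814).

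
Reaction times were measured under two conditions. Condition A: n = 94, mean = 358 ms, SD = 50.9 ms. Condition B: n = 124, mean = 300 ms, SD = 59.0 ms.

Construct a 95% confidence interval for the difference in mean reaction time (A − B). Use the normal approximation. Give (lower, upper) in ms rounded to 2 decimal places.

Standard errors of each mean: 50.9/√94 = 5.2499 and 59.0/√124 = 5.2984.
SE(x̄₁ − x̄₂) = √(5.2499² + 5.2984²) = 7.4589 for independent samples with unequal variances.
With z* = 1.960, the margin is 1.960 × 7.4589 = 14.6194.
x̄₁ − x̄₂ = 358 − 300 = 58.0000; the interval is 58.0000 ± 14.6194 = (43.38, 72.62).

(43.38, 72.62)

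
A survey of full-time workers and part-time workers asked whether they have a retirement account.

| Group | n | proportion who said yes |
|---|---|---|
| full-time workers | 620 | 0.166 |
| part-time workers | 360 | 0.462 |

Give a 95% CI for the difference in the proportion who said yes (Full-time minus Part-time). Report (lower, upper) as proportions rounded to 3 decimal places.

(-0.355, -0.237)

SE₁ = √(p̂₁(1−p̂₁)/n₁) = √(0.1660·0.8340/620) = 0.01494; SE₂ = √(0.4620·0.5380/360) = 0.02628.
Independent samples: SE of the difference = √(SE₁² + SE₂²) = √(0.0002232036 + 0.0006906384) = 0.03023.
z* for 95% confidence is 1.960, so the margin of error is 1.960 × 0.03023 = 0.05925.
Point estimate p̂₁ − p̂₂ = 0.1660 − 0.4620 = -0.2960.
-0.2960 ± 0.05925 → (-0.355, -0.237).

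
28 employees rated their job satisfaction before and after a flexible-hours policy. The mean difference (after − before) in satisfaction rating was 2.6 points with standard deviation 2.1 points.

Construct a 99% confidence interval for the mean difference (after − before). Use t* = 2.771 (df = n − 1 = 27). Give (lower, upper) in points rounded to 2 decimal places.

This is a matched-pairs design, so SE = s_d/√n = 2.1/√28 = 0.3969.
Margin = 2.771 × 0.3969 = 1.0998; the interval is 2.6 ± 1.0998 = (1.50, 3.70).

(1.50, 3.70)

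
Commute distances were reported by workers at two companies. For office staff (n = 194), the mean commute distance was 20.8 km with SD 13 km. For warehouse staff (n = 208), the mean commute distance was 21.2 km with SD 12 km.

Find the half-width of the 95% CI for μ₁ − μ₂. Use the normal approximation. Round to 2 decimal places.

Standard errors of each mean: 13/√194 = 0.9333 and 12/√208 = 0.8321.
SE(x̄₁ − x̄₂) = √(0.9333² + 0.8321²) = 1.2504 for independent samples with unequal variances.
With z* = 1.960, the margin is 1.960 × 1.2504 = 2.4508.

2.45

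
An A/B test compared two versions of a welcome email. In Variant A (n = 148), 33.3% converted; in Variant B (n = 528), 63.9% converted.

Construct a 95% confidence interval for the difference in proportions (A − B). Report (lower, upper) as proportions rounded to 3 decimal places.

The two standard errors are √(0.3330×0.6670/148) = 0.03874 and √(0.6390×0.3610/528) = 0.02090.
Because the samples are independent, SE_diff = √(0.03874² + 0.02090²) = 0.04402.
Using z* = 1.960 for 95%, ME = 1.960 × 0.04402 = 0.08628.
p̂₁ − p̂₂ = -0.3060; interval -0.3060 ± 0.08628 gives (-0.392, -0.220).

(-0.392, -0.220)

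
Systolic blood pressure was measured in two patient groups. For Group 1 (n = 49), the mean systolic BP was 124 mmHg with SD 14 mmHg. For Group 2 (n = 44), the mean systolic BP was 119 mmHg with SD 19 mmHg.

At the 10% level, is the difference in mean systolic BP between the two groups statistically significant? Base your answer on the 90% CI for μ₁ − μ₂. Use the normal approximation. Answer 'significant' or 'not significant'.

SE₁ = s₁/√n₁ = 14/√49 = 2.0000; SE₂ = 19/√44 = 2.8644.
Independent samples, unequal variances: SE_diff = √(SE₁² + SE₂²) = √(4.0 + 8.20478736) = 3.4935.
z* = 1.645, so margin of error = 1.645 × 3.4935 = 5.7468.
Difference in means = 124 − 119 = 5.0000.
5.0000 ± 5.7468 → (-0.7468, 10.7468).
The interval (-0.7468, 10.7468) contains 0, so the difference is not significant.

not significant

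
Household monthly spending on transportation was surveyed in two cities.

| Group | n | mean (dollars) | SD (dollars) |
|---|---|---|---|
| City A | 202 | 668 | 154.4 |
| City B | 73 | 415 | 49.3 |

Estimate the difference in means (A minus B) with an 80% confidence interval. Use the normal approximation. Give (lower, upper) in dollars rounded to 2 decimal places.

(237.23, 268.77)

Per-group SEs: s₁/√n₁ = 154.4/√202 = 10.8635, s₂/√n₂ = 49.3/√73 = 5.7701.
Unpooled SE of the difference: √(118.01563225 + 33.29405401) = 12.3008.
Margin of error = z* · SE = 1.282 × 12.3008 = 15.7696.
x̄₁ − x̄₂ = 668 − 415 = 253.0000.
CI: 253.0000 ± 15.7696 = (237.23, 268.77).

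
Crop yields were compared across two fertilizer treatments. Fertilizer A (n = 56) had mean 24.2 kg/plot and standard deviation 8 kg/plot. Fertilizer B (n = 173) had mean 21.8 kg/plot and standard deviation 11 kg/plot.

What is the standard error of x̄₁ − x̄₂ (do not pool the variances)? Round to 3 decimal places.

Standard errors of each mean: 8/√56 = 1.0690 and 11/√173 = 0.8363.
SE(x̄₁ − x̄₂) = √(1.0690² + 0.8363²) = 1.3573 for independent samples with unequal variances.

1.357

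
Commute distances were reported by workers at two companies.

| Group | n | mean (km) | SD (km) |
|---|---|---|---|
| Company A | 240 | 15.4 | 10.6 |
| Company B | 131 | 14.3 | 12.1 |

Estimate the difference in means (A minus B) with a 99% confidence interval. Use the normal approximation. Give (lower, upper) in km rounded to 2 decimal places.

Standard errors of each mean: 10.6/√240 = 0.6842 and 12.1/√131 = 1.0572.
SE(x̄₁ − x̄₂) = √(0.6842² + 1.0572²) = 1.2593 for independent samples with unequal variances.
With z* = 2.576, the margin is 2.576 × 1.2593 = 3.2440.
x̄₁ − x̄₂ = 15.4 − 14.3 = 1.1000; the interval is 1.1000 ± 3.2440 = (-2.14, 4.34).

(-2.14, 4.34)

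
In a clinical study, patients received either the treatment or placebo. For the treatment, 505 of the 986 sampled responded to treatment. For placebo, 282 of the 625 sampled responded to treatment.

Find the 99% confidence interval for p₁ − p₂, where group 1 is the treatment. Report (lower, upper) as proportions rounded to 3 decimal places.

(-0.005, 0.127)

Sample proportions: 505/986 = 0.5122, 282/625 = 0.4512.
Each SE is √(p̂(1−p̂)/n): √(0.5122·0.4878/986) = 0.01592 and √(0.4512·0.5488/625) = 0.01990.
SE(p̂₁ − p̂₂) = √(SE₁² + SE₂²) = √(0.0002534464 + 0.00039601) = 0.02548, since the two samples are independent.
At 99% confidence z* = 2.576; margin = 2.576 × 0.02548 = 0.06564.
The difference is 0.5122 − 0.4512 = 0.0610, so the interval is 0.0610 ± 0.06564 = (-0.005, 0.127).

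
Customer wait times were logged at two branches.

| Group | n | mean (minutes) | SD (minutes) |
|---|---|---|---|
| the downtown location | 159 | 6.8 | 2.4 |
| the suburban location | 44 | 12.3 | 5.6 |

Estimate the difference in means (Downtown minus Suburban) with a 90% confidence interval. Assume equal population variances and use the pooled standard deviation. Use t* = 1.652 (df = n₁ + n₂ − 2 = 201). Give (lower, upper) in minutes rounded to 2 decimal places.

(-6.44, -4.56)

Pooled variance s_p² = [158·2.4² + 43·5.6²] / (159+44−2) = 11.2366, so s_p = 3.3521.
SE_diff = s_p·√(1/n₁ + 1/n₂) = 3.3521·√(1/159 + 1/44) = 0.5710.
t* = 1.652; margin = 1.652 × 0.5710 = 0.9433.
Difference = 6.8 − 12.3 = -5.5000.
-5.5000 ± 0.9433 → (-6.44, -4.56).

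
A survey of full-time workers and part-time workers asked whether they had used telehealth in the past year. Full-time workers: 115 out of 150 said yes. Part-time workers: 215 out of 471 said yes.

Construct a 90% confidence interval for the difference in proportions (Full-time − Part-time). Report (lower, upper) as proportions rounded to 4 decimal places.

(0.2420, 0.3784)

First, p̂₁ = 115/150 = 0.7667; p̂₂ = 215/471 = 0.4565.
The two standard errors are √(0.7667×0.2333/150) = 0.03453 and √(0.4565×0.5435/471) = 0.02295.
Because the samples are independent, SE_diff = √(0.03453² + 0.02295²) = 0.04146.
Using z* = 1.645 for 90%, ME = 1.645 × 0.04146 = 0.06820.
p̂₁ − p̂₂ = 0.3102; interval 0.3102 ± 0.06820 gives (0.2420, 0.3784).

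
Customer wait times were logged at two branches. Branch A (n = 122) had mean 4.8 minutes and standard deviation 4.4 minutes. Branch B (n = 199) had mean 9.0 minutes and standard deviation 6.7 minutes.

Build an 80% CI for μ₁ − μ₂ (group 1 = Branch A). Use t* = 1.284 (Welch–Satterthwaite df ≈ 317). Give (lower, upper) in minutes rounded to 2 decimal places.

Per-group SEs: s₁/√n₁ = 4.4/√122 = 0.3984, s₂/√n₂ = 6.7/√199 = 0.4750.
Unpooled SE of the difference: √(0.15872256 + 0.225625) = 0.6200.
Margin of error = t* · SE = 1.284 × 0.6200 = 0.7961.
x̄₁ − x̄₂ = 4.8 − 9.0 = -4.2000.
CI: -4.2000 ± 0.7961 = (-5.00, -3.40).

(-5.00, -3.40)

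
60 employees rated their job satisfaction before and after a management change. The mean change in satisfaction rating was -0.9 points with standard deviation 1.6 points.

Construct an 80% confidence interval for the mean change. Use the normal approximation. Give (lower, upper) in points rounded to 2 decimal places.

(-1.16, -0.64)

This is a matched-pairs design, so SE = s_d/√n = 1.6/√60 = 0.2066.
Margin = 1.282 × 0.2066 = 0.2649; the interval is -0.9 ± 0.2649 = (-1.16, -0.64).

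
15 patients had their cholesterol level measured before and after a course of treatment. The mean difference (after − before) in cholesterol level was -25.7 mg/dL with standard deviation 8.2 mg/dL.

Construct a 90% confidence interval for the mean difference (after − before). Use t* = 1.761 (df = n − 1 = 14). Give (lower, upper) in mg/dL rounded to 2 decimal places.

This is a matched-pairs design, so SE = s_d/√n = 8.2/√15 = 2.1172.
Margin = 1.761 × 2.1172 = 3.7284; the interval is -25.7 ± 3.7284 = (-29.43, -21.97).

(-29.43, -21.97)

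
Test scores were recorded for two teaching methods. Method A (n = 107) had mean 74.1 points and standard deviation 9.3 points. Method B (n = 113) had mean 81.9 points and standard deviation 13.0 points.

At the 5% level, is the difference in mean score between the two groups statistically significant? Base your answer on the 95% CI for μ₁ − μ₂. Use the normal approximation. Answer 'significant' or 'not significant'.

SE₁ = s₁/√n₁ = 9.3/√107 = 0.8991; SE₂ = 13.0/√113 = 1.2229.
Independent samples, unequal variances: SE_diff = √(SE₁² + SE₂²) = √(0.80838081 + 1.49548441) = 1.5178.
z* = 1.960, so margin of error = 1.960 × 1.5178 = 2.9749.
Difference in means = 74.1 − 81.9 = -7.8000.
-7.8000 ± 2.9749 → (-10.7749, -4.8251).
The interval (-10.7749, -4.8251) does not contain 0, so the difference is significant.

significant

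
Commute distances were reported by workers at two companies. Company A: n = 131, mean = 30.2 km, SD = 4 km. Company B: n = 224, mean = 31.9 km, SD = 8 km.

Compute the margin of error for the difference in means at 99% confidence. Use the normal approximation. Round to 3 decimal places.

1.645

SE₁ = s₁/√n₁ = 4/√131 = 0.3495; SE₂ = 8/√224 = 0.5345.
Independent samples, unequal variances: SE_diff = √(SE₁² + SE₂²) = √(0.12215025 + 0.28569025) = 0.6386.
z* = 2.576, so margin of error = 2.576 × 0.6386 = 1.6450.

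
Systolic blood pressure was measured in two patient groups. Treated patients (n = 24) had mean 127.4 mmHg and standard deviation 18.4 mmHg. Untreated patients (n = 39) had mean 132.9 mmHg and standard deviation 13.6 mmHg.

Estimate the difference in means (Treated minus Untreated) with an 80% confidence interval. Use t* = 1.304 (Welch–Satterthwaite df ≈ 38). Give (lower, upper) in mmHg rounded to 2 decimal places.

(-11.16, 0.16)

SE₁ = s₁/√n₁ = 18.4/√24 = 3.7559; SE₂ = 13.6/√39 = 2.1777.
Independent samples, unequal variances: SE_diff = √(SE₁² + SE₂²) = √(14.10678481 + 4.74237729) = 4.3416.
t* = 1.304, so margin of error = 1.304 × 4.3416 = 5.6614.
Difference in means = 127.4 − 132.9 = -5.5000.
-5.5000 ± 5.6614 → (-11.16, 0.16).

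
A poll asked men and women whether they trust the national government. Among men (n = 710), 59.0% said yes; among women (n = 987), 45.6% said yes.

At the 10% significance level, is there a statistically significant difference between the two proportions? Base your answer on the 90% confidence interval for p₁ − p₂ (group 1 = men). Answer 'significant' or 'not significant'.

The two standard errors are √(0.5900×0.4100/710) = 0.01846 and √(0.4560×0.5440/987) = 0.01585.
Because the samples are independent, SE_diff = √(0.01846² + 0.01585²) = 0.02433.
Using z* = 1.645 for 90%, ME = 1.645 × 0.02433 = 0.04002.
p̂₁ − p̂₂ = 0.1340; interval 0.1340 ± 0.04002 gives (0.09398, 0.17402).
The interval (0.09398, 0.17402) does not contain 0, so the difference is significant.

significant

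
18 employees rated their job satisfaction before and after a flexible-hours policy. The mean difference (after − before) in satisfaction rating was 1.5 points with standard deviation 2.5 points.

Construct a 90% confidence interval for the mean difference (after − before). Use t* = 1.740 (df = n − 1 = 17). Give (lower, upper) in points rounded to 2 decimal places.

Paired design: SE = s_d/√n = 2.5/√18 = 0.5893.
t* = 1.740; margin of error = 1.740 × 0.5893 = 1.0254.
1.5 ± 1.0254 → (0.47, 2.53).

(0.47, 2.53)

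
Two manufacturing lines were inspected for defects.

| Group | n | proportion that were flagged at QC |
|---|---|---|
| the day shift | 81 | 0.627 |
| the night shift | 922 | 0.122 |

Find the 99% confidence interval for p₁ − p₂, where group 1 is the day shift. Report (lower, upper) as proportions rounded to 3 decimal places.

The two standard errors are √(0.6270×0.3730/81) = 0.05373 and √(0.1220×0.8780/922) = 0.01078.
Because the samples are independent, SE_diff = √(0.05373² + 0.01078²) = 0.05480.
Using z* = 2.576 for 99%, ME = 2.576 × 0.05480 = 0.14116.
p̂₁ − p̂₂ = 0.5050; interval 0.5050 ± 0.14116 gives (0.364, 0.646).

(0.364, 0.646)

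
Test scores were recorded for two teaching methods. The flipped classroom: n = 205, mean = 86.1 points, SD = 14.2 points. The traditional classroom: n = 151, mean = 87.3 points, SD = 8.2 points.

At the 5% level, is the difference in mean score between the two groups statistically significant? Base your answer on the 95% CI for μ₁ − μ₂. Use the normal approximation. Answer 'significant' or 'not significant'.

Standard errors of each mean: 14.2/√205 = 0.9918 and 8.2/√151 = 0.6673.
SE(x̄₁ − x̄₂) = √(0.9918² + 0.6673²) = 1.1954 for independent samples with unequal variances.
With z* = 1.960, the margin is 1.960 × 1.1954 = 2.3430.
x̄₁ − x̄₂ = 86.1 − 87.3 = -1.2000; the interval is -1.2000 ± 2.3430 = (-3.5430, 1.1430).
The interval (-3.5430, 1.1430) contains 0, so the difference is not significant.

not significant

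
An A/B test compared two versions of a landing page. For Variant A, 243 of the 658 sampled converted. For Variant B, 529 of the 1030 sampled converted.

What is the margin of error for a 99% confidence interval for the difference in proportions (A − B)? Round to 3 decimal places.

Sample proportions: 243/658 = 0.3693, 529/1030 = 0.5136.
Each SE is √(p̂(1−p̂)/n): √(0.3693·0.6307/658) = 0.01881 and √(0.5136·0.4864/1030) = 0.01557.
SE(p̂₁ − p̂₂) = √(SE₁² + SE₂²) = √(0.0003538161 + 0.0002424249) = 0.02442, since the two samples are independent.
At 99% confidence z* = 2.576; margin = 2.576 × 0.02442 = 0.06291.

0.063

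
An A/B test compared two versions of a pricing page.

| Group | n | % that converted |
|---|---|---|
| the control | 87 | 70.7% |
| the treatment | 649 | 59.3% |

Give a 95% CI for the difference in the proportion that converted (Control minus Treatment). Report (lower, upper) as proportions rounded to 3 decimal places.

The two standard errors are √(0.7070×0.2930/87) = 0.04880 and √(0.5930×0.4070/649) = 0.01928.
Because the samples are independent, SE_diff = √(0.04880² + 0.01928²) = 0.05247.
Using z* = 1.960 for 95%, ME = 1.960 × 0.05247 = 0.10284.
p̂₁ − p̂₂ = 0.1140; interval 0.1140 ± 0.10284 gives (0.011, 0.217).

(0.011, 0.217)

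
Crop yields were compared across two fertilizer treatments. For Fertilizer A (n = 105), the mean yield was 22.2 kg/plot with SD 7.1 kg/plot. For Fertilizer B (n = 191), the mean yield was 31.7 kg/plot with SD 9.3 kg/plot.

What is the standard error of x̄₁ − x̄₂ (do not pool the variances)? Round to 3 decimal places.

0.966

Standard errors of each mean: 7.1/√105 = 0.6929 and 9.3/√191 = 0.6729.
SE(x̄₁ − x̄₂) = √(0.6929² + 0.6729²) = 0.9659 for independent samples with unequal variances.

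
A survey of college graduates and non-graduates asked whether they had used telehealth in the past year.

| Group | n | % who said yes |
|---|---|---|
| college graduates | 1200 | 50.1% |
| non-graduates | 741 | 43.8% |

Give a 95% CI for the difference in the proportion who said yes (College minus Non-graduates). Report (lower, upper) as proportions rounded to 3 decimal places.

SE₁ = √(p̂₁(1−p̂₁)/n₁) = √(0.5010·0.4990/1200) = 0.01443; SE₂ = √(0.4380·0.5620/741) = 0.01823.
Independent samples: SE of the difference = √(SE₁² + SE₂²) = √(0.0002082249 + 0.0003323329) = 0.02325.
z* for 95% confidence is 1.960, so the margin of error is 1.960 × 0.02325 = 0.04557.
Point estimate p̂₁ − p̂₂ = 0.5010 − 0.4380 = 0.0630.
0.0630 ± 0.04557 → (0.017, 0.109).

(0.017, 0.109)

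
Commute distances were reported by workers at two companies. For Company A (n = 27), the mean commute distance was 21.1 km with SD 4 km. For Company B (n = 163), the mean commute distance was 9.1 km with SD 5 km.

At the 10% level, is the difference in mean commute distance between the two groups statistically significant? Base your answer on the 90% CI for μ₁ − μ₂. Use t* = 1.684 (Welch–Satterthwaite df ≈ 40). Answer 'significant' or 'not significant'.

significant

SE₁ = s₁/√n₁ = 4/√27 = 0.7698; SE₂ = 5/√163 = 0.3916.
Independent samples, unequal variances: SE_diff = √(SE₁² + SE₂²) = √(0.59259204 + 0.15335056) = 0.8637.
t* = 1.684, so margin of error = 1.684 × 0.8637 = 1.4545.
Difference in means = 21.1 − 9.1 = 12.0000.
12.0000 ± 1.4545 → (10.5455, 13.4545).
The interval (10.5455, 13.4545) does not contain 0, so the difference is significant.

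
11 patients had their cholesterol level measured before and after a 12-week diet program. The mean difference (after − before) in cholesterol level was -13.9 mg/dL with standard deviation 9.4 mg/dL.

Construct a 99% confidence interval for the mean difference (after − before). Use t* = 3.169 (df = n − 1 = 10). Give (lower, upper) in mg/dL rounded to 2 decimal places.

This is a matched-pairs design, so SE = s_d/√n = 9.4/√11 = 2.8342.
Margin = 3.169 × 2.8342 = 8.9816; the interval is -13.9 ± 8.9816 = (-22.88, -4.92).

(-22.88, -4.92)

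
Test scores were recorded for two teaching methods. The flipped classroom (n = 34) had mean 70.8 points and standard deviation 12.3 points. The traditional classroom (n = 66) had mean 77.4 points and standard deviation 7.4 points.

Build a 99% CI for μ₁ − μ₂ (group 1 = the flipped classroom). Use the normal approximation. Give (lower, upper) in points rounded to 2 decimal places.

(-12.52, -0.68)

SE₁ = s₁/√n₁ = 12.3/√34 = 2.1094; SE₂ = 7.4/√66 = 0.9109.
Independent samples, unequal variances: SE_diff = √(SE₁² + SE₂²) = √(4.44956836 + 0.82973881) = 2.2977.
z* = 2.576, so margin of error = 2.576 × 2.2977 = 5.9189.
Difference in means = 70.8 − 77.4 = -6.6000.
-6.6000 ± 5.9189 → (-12.52, -0.68).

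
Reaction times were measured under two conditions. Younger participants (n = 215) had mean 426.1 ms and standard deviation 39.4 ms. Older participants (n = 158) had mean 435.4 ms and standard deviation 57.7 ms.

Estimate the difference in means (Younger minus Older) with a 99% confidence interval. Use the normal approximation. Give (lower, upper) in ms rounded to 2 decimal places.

Per-group SEs: s₁/√n₁ = 39.4/√215 = 2.6871, s₂/√n₂ = 57.7/√158 = 4.5904.
Unpooled SE of the difference: √(7.22050641 + 21.07177216) = 5.3190.
Margin of error = z* · SE = 2.576 × 5.3190 = 13.7017.
x̄₁ − x̄₂ = 426.1 − 435.4 = -9.3000.
CI: -9.3000 ± 13.7017 = (-23.00, 4.40).

(-23.00, 4.40)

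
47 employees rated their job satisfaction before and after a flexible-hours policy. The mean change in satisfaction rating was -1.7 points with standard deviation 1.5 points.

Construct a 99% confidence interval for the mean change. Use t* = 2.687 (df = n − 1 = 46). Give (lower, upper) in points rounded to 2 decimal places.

(-2.29, -1.11)

This is a matched-pairs design, so SE = s_d/√n = 1.5/√47 = 0.2188.
Margin = 2.687 × 0.2188 = 0.5879; the interval is -1.7 ± 0.5879 = (-2.29, -1.11).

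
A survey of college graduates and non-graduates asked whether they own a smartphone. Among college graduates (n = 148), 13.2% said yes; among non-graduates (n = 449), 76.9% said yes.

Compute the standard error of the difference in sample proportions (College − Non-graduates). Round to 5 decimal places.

0.03420

The two standard errors are √(0.1320×0.8680/148) = 0.02782 and √(0.7690×0.2310/449) = 0.01989.
Because the samples are independent, SE_diff = √(0.02782² + 0.01989²) = 0.03420.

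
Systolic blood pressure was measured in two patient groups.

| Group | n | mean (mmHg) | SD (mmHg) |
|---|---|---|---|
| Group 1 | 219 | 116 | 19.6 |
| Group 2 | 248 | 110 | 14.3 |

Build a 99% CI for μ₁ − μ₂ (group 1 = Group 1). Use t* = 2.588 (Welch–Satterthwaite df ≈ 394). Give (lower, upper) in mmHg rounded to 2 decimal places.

(1.84, 10.16)

SE₁ = s₁/√n₁ = 19.6/√219 = 1.3244; SE₂ = 14.3/√248 = 0.9081.
Independent samples, unequal variances: SE_diff = √(SE₁² + SE₂²) = √(1.75403536 + 0.82464561) = 1.6058.
t* = 2.588, so margin of error = 2.588 × 1.6058 = 4.1558.
Difference in means = 116 − 110 = 6.0000.
6.0000 ± 4.1558 → (1.84, 10.16).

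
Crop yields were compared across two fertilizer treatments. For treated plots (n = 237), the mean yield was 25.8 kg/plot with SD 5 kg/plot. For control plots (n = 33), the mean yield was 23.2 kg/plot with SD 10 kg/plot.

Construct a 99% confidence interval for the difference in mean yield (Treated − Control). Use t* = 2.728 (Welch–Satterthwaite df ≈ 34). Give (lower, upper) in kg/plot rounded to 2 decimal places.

(-2.23, 7.43)

SE₁ = s₁/√n₁ = 5/√237 = 0.3248; SE₂ = 10/√33 = 1.7408.
Independent samples, unequal variances: SE_diff = √(SE₁² + SE₂²) = √(0.10549504 + 3.03038464) = 1.7708.
t* = 2.728, so margin of error = 2.728 × 1.7708 = 4.8307.
Difference in means = 25.8 − 23.2 = 2.6000.
2.6000 ± 4.8307 → (-2.23, 7.43).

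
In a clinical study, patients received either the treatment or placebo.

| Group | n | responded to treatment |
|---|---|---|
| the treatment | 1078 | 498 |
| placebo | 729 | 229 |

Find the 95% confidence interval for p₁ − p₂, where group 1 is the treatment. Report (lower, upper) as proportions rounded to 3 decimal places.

First, p̂₁ = 498/1078 = 0.4620; p̂₂ = 229/729 = 0.3141.
The two standard errors are √(0.4620×0.5380/1078) = 0.01518 and √(0.3141×0.6859/729) = 0.01719.
Because the samples are independent, SE_diff = √(0.01518² + 0.01719²) = 0.02293.
Using z* = 1.960 for 95%, ME = 1.960 × 0.02293 = 0.04494.
p̂₁ − p̂₂ = 0.1479; interval 0.1479 ± 0.04494 gives (0.103, 0.193).

(0.103, 0.193)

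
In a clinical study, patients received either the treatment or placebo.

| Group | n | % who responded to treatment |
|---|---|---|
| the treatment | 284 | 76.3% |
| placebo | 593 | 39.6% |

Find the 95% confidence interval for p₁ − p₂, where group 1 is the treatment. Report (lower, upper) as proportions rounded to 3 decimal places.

The two standard errors are √(0.7630×0.2370/284) = 0.02523 and √(0.3960×0.6040/593) = 0.02008.
Because the samples are independent, SE_diff = √(0.02523² + 0.02008²) = 0.03225.
Using z* = 1.960 for 95%, ME = 1.960 × 0.03225 = 0.06321.
p̂₁ − p̂₂ = 0.3670; interval 0.3670 ± 0.06321 gives (0.304, 0.430).

(0.304, 0.430)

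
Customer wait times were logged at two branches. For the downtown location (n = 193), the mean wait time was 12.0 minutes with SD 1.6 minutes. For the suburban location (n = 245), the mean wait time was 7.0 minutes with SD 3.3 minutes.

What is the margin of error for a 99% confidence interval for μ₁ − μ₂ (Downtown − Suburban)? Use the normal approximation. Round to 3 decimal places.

SE₁ = s₁/√n₁ = 1.6/√193 = 0.1152; SE₂ = 3.3/√245 = 0.2108.
Independent samples, unequal variances: SE_diff = √(SE₁² + SE₂²) = √(0.01327104 + 0.04443664) = 0.2402.
z* = 2.576, so margin of error = 2.576 × 0.2402 = 0.6188.

0.619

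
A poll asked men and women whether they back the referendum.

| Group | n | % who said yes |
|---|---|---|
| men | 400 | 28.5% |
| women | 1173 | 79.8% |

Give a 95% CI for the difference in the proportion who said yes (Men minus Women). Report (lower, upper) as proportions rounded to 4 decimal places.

(-0.5628, -0.4632)

Each SE is √(p̂(1−p̂)/n): √(0.2850·0.7150/400) = 0.02257 and √(0.7980·0.2020/1173) = 0.01172.
SE(p̂₁ − p̂₂) = √(SE₁² + SE₂²) = √(0.0005094049 + 0.0001373584) = 0.02543, since the two samples are independent.
At 95% confidence z* = 1.960; margin = 1.960 × 0.02543 = 0.04984.
The difference is 0.2850 − 0.7980 = -0.5130, so the interval is -0.5130 ± 0.04984 = (-0.5628, -0.4632).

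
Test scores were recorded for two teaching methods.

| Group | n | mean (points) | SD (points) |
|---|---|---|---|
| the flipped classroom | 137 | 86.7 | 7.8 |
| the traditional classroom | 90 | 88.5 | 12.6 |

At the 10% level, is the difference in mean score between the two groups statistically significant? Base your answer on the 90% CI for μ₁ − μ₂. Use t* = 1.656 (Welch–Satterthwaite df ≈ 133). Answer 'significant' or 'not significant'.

Per-group SEs: s₁/√n₁ = 7.8/√137 = 0.6664, s₂/√n₂ = 12.6/√90 = 1.3282.
Unpooled SE of the difference: √(0.44408896 + 1.76411524) = 1.4860.
Margin of error = t* · SE = 1.656 × 1.4860 = 2.4608.
x̄₁ − x̄₂ = 86.7 − 88.5 = -1.8000.
CI: -1.8000 ± 2.4608 = (-4.2608, 0.6608).
The interval (-4.2608, 0.6608) contains 0, so the difference is not significant.

not significant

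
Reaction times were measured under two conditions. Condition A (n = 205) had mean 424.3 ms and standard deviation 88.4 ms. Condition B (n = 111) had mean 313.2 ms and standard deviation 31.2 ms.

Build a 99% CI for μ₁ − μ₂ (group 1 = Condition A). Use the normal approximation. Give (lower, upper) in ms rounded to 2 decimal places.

SE₁ = s₁/√n₁ = 88.4/√205 = 6.1741; SE₂ = 31.2/√111 = 2.9614.
Independent samples, unequal variances: SE_diff = √(SE₁² + SE₂²) = √(38.11951081 + 8.76988996) = 6.8476.
z* = 2.576, so margin of error = 2.576 × 6.8476 = 17.6394.
Difference in means = 424.3 − 313.2 = 111.1000.
111.1000 ± 17.6394 → (93.46, 128.74).

(93.46, 128.74)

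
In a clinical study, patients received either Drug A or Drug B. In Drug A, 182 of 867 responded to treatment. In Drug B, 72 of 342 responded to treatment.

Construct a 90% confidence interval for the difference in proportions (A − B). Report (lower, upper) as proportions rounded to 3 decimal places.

(-0.043, 0.042)

Sample proportions: 182/867 = 0.2099, 72/342 = 0.2105.
Each SE is √(p̂(1−p̂)/n): √(0.2099·0.7901/867) = 0.01383 and √(0.2105·0.7895/342) = 0.02204.
SE(p̂₁ − p̂₂) = √(SE₁² + SE₂²) = √(0.0001912689 + 0.0004857616) = 0.02602, since the two samples are independent.
At 90% confidence z* = 1.645; margin = 1.645 × 0.02602 = 0.04280.
The difference is 0.2099 − 0.2105 = -0.0006, so the interval is -0.0006 ± 0.04280 = (-0.043, 0.042).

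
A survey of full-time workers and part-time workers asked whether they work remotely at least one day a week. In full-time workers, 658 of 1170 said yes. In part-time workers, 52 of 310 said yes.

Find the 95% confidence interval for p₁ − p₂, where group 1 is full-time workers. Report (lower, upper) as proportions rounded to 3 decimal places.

Sample proportions: 658/1170 = 0.5624, 52/310 = 0.1677.
Each SE is √(p̂(1−p̂)/n): √(0.5624·0.4376/1170) = 0.01450 and √(0.1677·0.8323/310) = 0.02122.
SE(p̂₁ − p̂₂) = √(SE₁² + SE₂²) = √(0.00021025 + 0.0004502884) = 0.02570, since the two samples are independent.
At 95% confidence z* = 1.960; margin = 1.960 × 0.02570 = 0.05037.
The difference is 0.5624 − 0.1677 = 0.3947, so the interval is 0.3947 ± 0.05037 = (0.344, 0.445).

(0.344, 0.445)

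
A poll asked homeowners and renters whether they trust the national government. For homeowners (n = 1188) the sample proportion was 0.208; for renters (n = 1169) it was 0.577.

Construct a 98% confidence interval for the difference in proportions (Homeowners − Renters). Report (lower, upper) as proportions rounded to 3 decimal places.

Each SE is √(p̂(1−p̂)/n): √(0.2080·0.7920/1188) = 0.01178 and √(0.5770·0.4230/1169) = 0.01445.
SE(p̂₁ − p̂₂) = √(SE₁² + SE₂²) = √(0.0001387684 + 0.0002088025) = 0.01864, since the two samples are independent.
At 98% confidence z* = 2.326; margin = 2.326 × 0.01864 = 0.04336.
The difference is 0.2080 − 0.5770 = -0.3690, so the interval is -0.3690 ± 0.04336 = (-0.412, -0.326).

(-0.412, -0.326)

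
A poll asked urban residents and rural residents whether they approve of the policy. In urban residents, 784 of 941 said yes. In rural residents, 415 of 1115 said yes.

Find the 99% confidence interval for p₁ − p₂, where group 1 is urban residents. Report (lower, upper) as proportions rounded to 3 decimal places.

(0.412, 0.510)

First, p̂₁ = 784/941 = 0.8332; p̂₂ = 415/1115 = 0.3722.
The two standard errors are √(0.8332×0.1668/941) = 0.01215 and √(0.3722×0.6278/1115) = 0.01448.
Because the samples are independent, SE_diff = √(0.01215² + 0.01448²) = 0.01890.
Using z* = 2.576 for 99%, ME = 2.576 × 0.01890 = 0.04869.
p̂₁ − p̂₂ = 0.4610; interval 0.4610 ± 0.04869 gives (0.412, 0.510).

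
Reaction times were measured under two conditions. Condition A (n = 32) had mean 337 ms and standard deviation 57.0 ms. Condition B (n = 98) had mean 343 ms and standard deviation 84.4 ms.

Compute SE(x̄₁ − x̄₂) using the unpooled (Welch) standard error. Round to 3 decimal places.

Per-group SEs: s₁/√n₁ = 57.0/√32 = 10.0763, s₂/√n₂ = 84.4/√98 = 8.5257.
Unpooled SE of the difference: √(101.53182169 + 72.68756049) = 13.1992.

13.199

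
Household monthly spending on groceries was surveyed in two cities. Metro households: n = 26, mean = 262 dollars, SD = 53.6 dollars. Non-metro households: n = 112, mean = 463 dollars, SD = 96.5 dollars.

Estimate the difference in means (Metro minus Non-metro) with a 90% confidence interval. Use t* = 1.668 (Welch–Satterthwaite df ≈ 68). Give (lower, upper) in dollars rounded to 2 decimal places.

(-224.21, -177.79)

Standard errors of each mean: 53.6/√26 = 10.5118 and 96.5/√112 = 9.1184.
SE(x̄₁ − x̄₂) = √(10.5118² + 9.1184²) = 13.9156 for independent samples with unequal variances.
With t* = 1.668, the margin is 1.668 × 13.9156 = 23.2112.
x̄₁ − x̄₂ = 262 − 463 = -201.0000; the interval is -201.0000 ± 23.2112 = (-224.21, -177.79).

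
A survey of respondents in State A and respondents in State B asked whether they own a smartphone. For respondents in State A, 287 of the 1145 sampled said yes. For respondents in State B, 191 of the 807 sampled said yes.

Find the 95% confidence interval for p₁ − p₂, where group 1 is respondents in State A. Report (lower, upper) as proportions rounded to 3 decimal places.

p̂₁ = 287/1145 = 0.2507 and p̂₂ = 191/807 = 0.2367.
SE₁ = √(p̂₁(1−p̂₁)/n₁) = √(0.2507·0.7493/1145) = 0.01281; SE₂ = √(0.2367·0.7633/807) = 0.01496.
Independent samples: SE of the difference = √(SE₁² + SE₂²) = √(0.0001640961 + 0.0002238016) = 0.01970.
z* for 95% confidence is 1.960, so the margin of error is 1.960 × 0.01970 = 0.03861.
Point estimate p̂₁ − p̂₂ = 0.2507 − 0.2367 = 0.0140.
0.0140 ± 0.03861 → (-0.025, 0.053).

(-0.025, 0.053)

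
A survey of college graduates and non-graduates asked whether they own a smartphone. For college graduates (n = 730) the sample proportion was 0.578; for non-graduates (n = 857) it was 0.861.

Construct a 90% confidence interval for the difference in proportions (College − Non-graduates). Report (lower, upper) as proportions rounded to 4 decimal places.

(-0.3188, -0.2472)

The two standard errors are √(0.5780×0.4220/730) = 0.01828 and √(0.8610×0.1390/857) = 0.01182.
Because the samples are independent, SE_diff = √(0.01828² + 0.01182²) = 0.02177.
Using z* = 1.645 for 90%, ME = 1.645 × 0.02177 = 0.03581.
p̂₁ − p̂₂ = -0.2830; interval -0.2830 ± 0.03581 gives (-0.3188, -0.2472).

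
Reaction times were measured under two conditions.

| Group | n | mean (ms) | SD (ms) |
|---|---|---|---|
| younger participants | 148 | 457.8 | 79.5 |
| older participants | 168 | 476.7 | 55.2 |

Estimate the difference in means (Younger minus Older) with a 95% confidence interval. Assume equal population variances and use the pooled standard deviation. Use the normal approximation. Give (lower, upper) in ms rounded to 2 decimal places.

(-33.85, -3.95)

s_p = √[((n₁−1)s₁² + (n₂−1)s₂²)/(n₁+n₂−2)] = √[(147·79.5² + 167·55.2²)/314] = 67.6713.
SE = 67.6713·√(1/148 + 1/168) = 7.6289.
With z* = 1.960, margin = 1.960 × 7.6289 = 14.9526.
x̄₁ − x̄₂ = 457.8 − 476.7 = -18.9000; interval -18.9000 ± 14.9526 = (-33.85, -3.95).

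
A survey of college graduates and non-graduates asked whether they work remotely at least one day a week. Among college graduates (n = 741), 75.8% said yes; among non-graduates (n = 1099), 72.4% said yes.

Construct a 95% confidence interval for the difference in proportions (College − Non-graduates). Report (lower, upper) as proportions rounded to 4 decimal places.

SE₁ = √(p̂₁(1−p̂₁)/n₁) = √(0.7580·0.2420/741) = 0.01573; SE₂ = √(0.7240·0.2760/1099) = 0.01348.
Independent samples: SE of the difference = √(SE₁² + SE₂²) = √(0.0002474329 + 0.0001817104) = 0.02072.
z* for 95% confidence is 1.960, so the margin of error is 1.960 × 0.02072 = 0.04061.
Point estimate p̂₁ − p̂₂ = 0.7580 − 0.7240 = 0.0340.
0.0340 ± 0.04061 → (-0.0066, 0.0746).

(-0.0066, 0.0746)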